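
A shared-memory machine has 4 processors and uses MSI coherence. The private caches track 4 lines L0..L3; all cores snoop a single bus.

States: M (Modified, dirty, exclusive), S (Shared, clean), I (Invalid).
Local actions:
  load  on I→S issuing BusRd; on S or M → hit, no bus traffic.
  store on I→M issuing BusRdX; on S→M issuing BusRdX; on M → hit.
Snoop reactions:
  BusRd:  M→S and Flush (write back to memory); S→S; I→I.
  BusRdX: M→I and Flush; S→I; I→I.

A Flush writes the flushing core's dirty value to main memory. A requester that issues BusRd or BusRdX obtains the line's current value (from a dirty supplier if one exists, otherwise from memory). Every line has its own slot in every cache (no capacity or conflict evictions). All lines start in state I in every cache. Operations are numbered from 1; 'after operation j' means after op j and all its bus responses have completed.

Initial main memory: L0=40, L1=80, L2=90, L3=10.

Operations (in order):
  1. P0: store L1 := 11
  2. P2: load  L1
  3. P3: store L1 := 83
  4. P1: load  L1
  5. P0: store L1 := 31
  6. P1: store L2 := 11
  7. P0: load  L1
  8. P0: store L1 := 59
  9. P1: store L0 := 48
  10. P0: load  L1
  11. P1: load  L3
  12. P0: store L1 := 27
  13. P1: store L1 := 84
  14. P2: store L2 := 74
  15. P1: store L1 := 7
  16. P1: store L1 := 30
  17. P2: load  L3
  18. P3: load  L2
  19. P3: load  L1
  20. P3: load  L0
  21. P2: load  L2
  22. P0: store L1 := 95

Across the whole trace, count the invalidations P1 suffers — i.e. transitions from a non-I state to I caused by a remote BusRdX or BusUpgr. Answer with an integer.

invalidations = 3

1. P0: store L1 := 11  bus=[BusRdX]  L1: P0=M P1=I P2=I P3=I  mem[L1]=80
2. P2: load  L1  bus=[BusRd,Flush]  L1: P0=S P1=I P2=S P3=I  mem[L1]=11
3. P3: store L1 := 83  bus=[BusRdX]  L1: P0=I P1=I P2=I P3=M  mem[L1]=11
4. P1: load  L1  bus=[BusRd,Flush]  L1: P0=I P1=S P2=I P3=S  mem[L1]=83
5. P0: store L1 := 31  bus=[BusRdX]  L1: P0=M P1=I P2=I P3=I  mem[L1]=83
6. P1: store L2 := 11  bus=[BusRdX]  L2: P0=I P1=M P2=I P3=I  mem[L2]=90
7. P0: load  L1  bus=[-]  L1: P0=M P1=I P2=I P3=I  mem[L1]=83
8. P0: store L1 := 59  bus=[-]  L1: P0=M P1=I P2=I P3=I  mem[L1]=83
9. P1: store L0 := 48  bus=[BusRdX]  L0: P0=I P1=M P2=I P3=I  mem[L0]=40
10. P0: load  L1  bus=[-]  L1: P0=M P1=I P2=I P3=I  mem[L1]=83
11. P1: load  L3  bus=[BusRd]  L3: P0=I P1=S P2=I P3=I  mem[L3]=10
12. P0: store L1 := 27  bus=[-]  L1: P0=M P1=I P2=I P3=I  mem[L1]=83
13. P1: store L1 := 84  bus=[BusRdX,Flush]  L1: P0=I P1=M P2=I P3=I  mem[L1]=27
14. P2: store L2 := 74  bus=[BusRdX,Flush]  L2: P0=I P1=I P2=M P3=I  mem[L2]=11
15. P1: store L1 := 7  bus=[-]  L1: P0=I P1=M P2=I P3=I  mem[L1]=27
16. P1: store L1 := 30  bus=[-]  L1: P0=I P1=M P2=I P3=I  mem[L1]=27
17. P2: load  L3  bus=[BusRd]  L3: P0=I P1=S P2=S P3=I  mem[L3]=10
18. P3: load  L2  bus=[BusRd,Flush]  L2: P0=I P1=I P2=S P3=S  mem[L2]=74
19. P3: load  L1  bus=[BusRd,Flush]  L1: P0=I P1=S P2=I P3=S  mem[L1]=30
20. P3: load  L0  bus=[BusRd,Flush]  L0: P0=I P1=S P2=I P3=S  mem[L0]=48
21. P2: load  L2  bus=[-]  L2: P0=I P1=I P2=S P3=S  mem[L2]=74
22. P0: store L1 := 95  bus=[BusRdX]  L1: P0=M P1=I P2=I P3=I  mem[L1]=30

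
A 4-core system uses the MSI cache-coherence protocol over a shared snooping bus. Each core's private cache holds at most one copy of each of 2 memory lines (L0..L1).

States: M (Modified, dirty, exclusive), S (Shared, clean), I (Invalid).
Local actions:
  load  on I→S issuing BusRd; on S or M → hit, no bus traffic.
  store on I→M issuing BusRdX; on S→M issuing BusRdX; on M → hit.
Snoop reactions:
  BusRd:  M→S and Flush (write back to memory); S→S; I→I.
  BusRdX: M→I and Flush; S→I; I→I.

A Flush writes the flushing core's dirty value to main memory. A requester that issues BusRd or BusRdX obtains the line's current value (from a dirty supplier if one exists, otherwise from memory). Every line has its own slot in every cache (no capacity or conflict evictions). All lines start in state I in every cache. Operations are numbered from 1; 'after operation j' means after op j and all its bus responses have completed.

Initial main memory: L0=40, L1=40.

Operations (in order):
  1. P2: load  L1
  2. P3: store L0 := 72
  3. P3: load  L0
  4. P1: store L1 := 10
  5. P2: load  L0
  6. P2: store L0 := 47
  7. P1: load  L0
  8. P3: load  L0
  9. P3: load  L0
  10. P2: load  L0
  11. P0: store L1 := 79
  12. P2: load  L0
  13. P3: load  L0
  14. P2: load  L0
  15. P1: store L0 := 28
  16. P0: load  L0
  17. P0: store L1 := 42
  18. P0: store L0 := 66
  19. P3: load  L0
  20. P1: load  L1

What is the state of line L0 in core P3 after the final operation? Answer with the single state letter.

state = S

  op1 P2: load  L1 → I/I/S/I on L1; bus BusRd; mem=40
  op2 P3: store L0 := 72 → I/I/I/M on L0; bus BusRdX; mem=40
  op3 P3: load  L0 → I/I/I/M on L0; bus (none); mem=40
  op4 P1: store L1 := 10 → I/M/I/I on L1; bus BusRdX; mem=40
  op5 P2: load  L0 → I/I/S/S on L0; bus BusRd Flush; mem=72
  op6 P2: store L0 := 47 → I/I/M/I on L0; bus BusRdX; mem=72
  op7 P1: load  L0 → I/S/S/I on L0; bus BusRd Flush; mem=47
  op8 P3: load  L0 → I/S/S/S on L0; bus BusRd; mem=47
  op9 P3: load  L0 → I/S/S/S on L0; bus (none); mem=47
  op10 P2: load  L0 → I/S/S/S on L0; bus (none); mem=47
  op11 P0: store L1 := 79 → M/I/I/I on L1; bus BusRdX Flush; mem=10
  op12 P2: load  L0 → I/S/S/S on L0; bus (none); mem=47
  op13 P3: load  L0 → I/S/S/S on L0; bus (none); mem=47
  op14 P2: load  L0 → I/S/S/S on L0; bus (none); mem=47
  op15 P1: store L0 := 28 → I/M/I/I on L0; bus BusRdX; mem=47
  op16 P0: load  L0 → S/S/I/I on L0; bus BusRd Flush; mem=28
  op17 P0: store L1 := 42 → M/I/I/I on L1; bus (none); mem=10
  op18 P0: store L0 := 66 → M/I/I/I on L0; bus BusRdX; mem=28
  op19 P3: load  L0 → S/I/I/S on L0; bus BusRd Flush; mem=66
  op20 P1: load  L1 → S/S/I/I on L1; bus BusRd Flush; mem=42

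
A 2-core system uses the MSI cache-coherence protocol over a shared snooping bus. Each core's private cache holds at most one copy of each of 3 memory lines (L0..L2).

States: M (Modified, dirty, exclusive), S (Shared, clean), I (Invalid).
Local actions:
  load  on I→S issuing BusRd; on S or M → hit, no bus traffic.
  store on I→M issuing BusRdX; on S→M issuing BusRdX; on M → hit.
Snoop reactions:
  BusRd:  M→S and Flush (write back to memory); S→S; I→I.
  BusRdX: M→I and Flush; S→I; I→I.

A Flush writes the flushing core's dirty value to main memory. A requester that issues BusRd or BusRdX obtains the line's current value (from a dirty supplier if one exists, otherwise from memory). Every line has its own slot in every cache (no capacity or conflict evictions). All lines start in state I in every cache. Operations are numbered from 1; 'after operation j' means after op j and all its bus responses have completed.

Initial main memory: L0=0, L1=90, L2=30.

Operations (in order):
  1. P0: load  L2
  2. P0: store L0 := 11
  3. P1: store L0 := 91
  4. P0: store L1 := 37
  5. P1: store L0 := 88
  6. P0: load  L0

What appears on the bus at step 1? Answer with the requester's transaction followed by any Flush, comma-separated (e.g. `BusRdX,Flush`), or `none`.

bus = BusRd

1. P0: load  L2  bus=[BusRd]  L2: P0=S P1=I  mem[L2]=30
2. P0: store L0 := 11  bus=[BusRdX]  L0: P0=M P1=I  mem[L0]=0
3. P1: store L0 := 91  bus=[BusRdX,Flush]  L0: P0=I P1=M  mem[L0]=11
4. P0: store L1 := 37  bus=[BusRdX]  L1: P0=M P1=I  mem[L1]=90
5. P1: store L0 := 88  bus=[-]  L0: P0=I P1=M  mem[L0]=11
6. P0: load  L0  bus=[BusRd,Flush]  L0: P0=S P1=S  mem[L0]=88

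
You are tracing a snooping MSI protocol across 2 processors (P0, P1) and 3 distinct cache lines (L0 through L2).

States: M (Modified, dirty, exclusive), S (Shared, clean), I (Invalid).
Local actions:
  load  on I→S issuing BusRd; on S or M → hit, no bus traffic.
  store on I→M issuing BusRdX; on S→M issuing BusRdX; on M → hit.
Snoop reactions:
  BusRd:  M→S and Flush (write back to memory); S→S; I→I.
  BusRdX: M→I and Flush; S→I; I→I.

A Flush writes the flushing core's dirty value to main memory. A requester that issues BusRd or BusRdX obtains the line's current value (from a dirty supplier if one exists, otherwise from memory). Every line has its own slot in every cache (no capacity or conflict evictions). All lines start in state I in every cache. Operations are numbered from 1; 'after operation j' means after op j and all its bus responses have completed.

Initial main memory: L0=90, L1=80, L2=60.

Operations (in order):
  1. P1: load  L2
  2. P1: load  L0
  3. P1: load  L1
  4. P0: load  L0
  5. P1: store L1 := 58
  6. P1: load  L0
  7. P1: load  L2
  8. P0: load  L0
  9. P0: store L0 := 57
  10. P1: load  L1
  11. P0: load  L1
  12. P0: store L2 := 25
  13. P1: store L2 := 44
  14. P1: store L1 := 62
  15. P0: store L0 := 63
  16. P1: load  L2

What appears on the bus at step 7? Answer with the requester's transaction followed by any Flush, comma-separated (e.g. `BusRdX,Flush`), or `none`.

step 1: P1: load  L2  ⟶  IS  (L2)  txn=BusRd  M[L2]=60
step 2: P1: load  L0  ⟶  IS  (L0)  txn=BusRd  M[L0]=90
step 3: P1: load  L1  ⟶  IS  (L1)  txn=BusRd  M[L1]=80
step 4: P0: load  L0  ⟶  SS  (L0)  txn=BusRd  M[L0]=90
step 5: P1: store L1 := 58  ⟶  IM  (L1)  txn=BusRdX  M[L1]=80
step 6: P1: load  L0  ⟶  SS  (L0)  txn=∅  M[L0]=90
step 7: P1: load  L2  ⟶  IS  (L2)  txn=∅  M[L2]=60
step 8: P0: load  L0  ⟶  SS  (L0)  txn=∅  M[L0]=90
step 9: P0: store L0 := 57  ⟶  MI  (L0)  txn=BusRdX  M[L0]=90
step 10: P1: load  L1  ⟶  IM  (L1)  txn=∅  M[L1]=80
step 11: P0: load  L1  ⟶  SS  (L1)  txn=BusRd+Flush  M[L1]=58
step 12: P0: store L2 := 25  ⟶  MI  (L2)  txn=BusRdX  M[L2]=60
step 13: P1: store L2 := 44  ⟶  IM  (L2)  txn=BusRdX+Flush  M[L2]=25
step 14: P1: store L1 := 62  ⟶  IM  (L1)  txn=BusRdX  M[L1]=58
step 15: P0: store L0 := 63  ⟶  MI  (L0)  txn=∅  M[L0]=90
step 16: P1: load  L2  ⟶  IM  (L2)  txn=∅  M[L2]=25

bus = none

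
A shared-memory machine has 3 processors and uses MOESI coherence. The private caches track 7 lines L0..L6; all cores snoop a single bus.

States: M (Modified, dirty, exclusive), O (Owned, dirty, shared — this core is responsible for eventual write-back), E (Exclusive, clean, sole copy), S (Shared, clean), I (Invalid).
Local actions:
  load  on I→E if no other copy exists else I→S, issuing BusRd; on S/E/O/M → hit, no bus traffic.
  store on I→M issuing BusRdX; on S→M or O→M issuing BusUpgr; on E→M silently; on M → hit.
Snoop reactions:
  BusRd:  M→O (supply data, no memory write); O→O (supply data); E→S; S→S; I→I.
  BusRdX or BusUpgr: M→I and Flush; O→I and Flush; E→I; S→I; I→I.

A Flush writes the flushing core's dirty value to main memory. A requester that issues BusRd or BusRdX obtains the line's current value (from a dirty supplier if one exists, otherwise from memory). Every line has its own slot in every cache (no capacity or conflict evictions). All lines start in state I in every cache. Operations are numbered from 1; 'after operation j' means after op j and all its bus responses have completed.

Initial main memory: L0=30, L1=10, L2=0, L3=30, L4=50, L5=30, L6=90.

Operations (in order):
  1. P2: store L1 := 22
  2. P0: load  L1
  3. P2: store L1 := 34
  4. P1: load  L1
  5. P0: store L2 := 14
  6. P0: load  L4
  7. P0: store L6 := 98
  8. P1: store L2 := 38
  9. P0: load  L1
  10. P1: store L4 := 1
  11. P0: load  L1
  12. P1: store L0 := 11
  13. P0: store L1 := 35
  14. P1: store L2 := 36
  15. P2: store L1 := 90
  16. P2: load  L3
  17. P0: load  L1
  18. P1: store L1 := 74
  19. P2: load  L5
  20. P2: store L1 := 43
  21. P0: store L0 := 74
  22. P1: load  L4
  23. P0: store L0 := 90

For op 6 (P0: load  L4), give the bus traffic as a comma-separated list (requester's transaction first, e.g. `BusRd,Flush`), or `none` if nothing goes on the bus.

bus = BusRd

  op1 P2: store L1 := 22 → I/I/M on L1; bus BusRdX; mem=10
  op2 P0: load  L1 → S/I/O on L1; bus BusRd; mem=10
  op3 P2: store L1 := 34 → I/I/M on L1; bus BusUpgr; mem=10
  op4 P1: load  L1 → I/S/O on L1; bus BusRd; mem=10
  op5 P0: store L2 := 14 → M/I/I on L2; bus BusRdX; mem=0
  op6 P0: load  L4 → E/I/I on L4; bus BusRd; mem=50
  op7 P0: store L6 := 98 → M/I/I on L6; bus BusRdX; mem=90
  op8 P1: store L2 := 38 → I/M/I on L2; bus BusRdX Flush; mem=14
  op9 P0: load  L1 → S/S/O on L1; bus BusRd; mem=10
  op10 P1: store L4 := 1 → I/M/I on L4; bus BusRdX; mem=50
  op11 P0: load  L1 → S/S/O on L1; bus (none); mem=10
  op12 P1: store L0 := 11 → I/M/I on L0; bus BusRdX; mem=30
  op13 P0: store L1 := 35 → M/I/I on L1; bus BusUpgr Flush; mem=34
  op14 P1: store L2 := 36 → I/M/I on L2; bus (none); mem=14
  op15 P2: store L1 := 90 → I/I/M on L1; bus BusRdX Flush; mem=35
  op16 P2: load  L3 → I/I/E on L3; bus BusRd; mem=30
  op17 P0: load  L1 → S/I/O on L1; bus BusRd; mem=35
  op18 P1: store L1 := 74 → I/M/I on L1; bus BusRdX Flush; mem=90
  op19 P2: load  L5 → I/I/E on L5; bus BusRd; mem=30
  op20 P2: store L1 := 43 → I/I/M on L1; bus BusRdX Flush; mem=74
  op21 P0: store L0 := 74 → M/I/I on L0; bus BusRdX Flush; mem=11
  op22 P1: load  L4 → I/M/I on L4; bus (none); mem=50
  op23 P0: store L0 := 90 → M/I/I on L0; bus (none); mem=11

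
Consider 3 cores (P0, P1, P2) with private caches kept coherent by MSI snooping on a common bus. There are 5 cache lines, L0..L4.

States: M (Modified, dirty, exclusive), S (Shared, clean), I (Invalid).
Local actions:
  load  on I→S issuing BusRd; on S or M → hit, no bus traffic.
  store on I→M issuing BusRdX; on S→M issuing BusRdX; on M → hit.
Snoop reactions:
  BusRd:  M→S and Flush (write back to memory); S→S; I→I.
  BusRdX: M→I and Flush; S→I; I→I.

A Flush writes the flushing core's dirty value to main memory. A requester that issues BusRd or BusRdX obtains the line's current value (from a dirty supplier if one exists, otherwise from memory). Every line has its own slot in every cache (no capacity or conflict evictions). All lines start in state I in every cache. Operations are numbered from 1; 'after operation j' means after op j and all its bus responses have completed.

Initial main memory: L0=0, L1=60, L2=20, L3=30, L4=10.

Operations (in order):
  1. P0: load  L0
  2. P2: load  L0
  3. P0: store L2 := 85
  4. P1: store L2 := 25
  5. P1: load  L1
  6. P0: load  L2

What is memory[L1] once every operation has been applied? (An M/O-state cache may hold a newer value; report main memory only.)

memory[L1] = 60

1. P0: load  L0  bus=[BusRd]  L0: P0=S P1=I P2=I  mem[L0]=0
2. P2: load  L0  bus=[BusRd]  L0: P0=S P1=I P2=S  mem[L0]=0
3. P0: store L2 := 85  bus=[BusRdX]  L2: P0=M P1=I P2=I  mem[L2]=20
4. P1: store L2 := 25  bus=[BusRdX,Flush]  L2: P0=I P1=M P2=I  mem[L2]=85
5. P1: load  L1  bus=[BusRd]  L1: P0=I P1=S P2=I  mem[L1]=60
6. P0: load  L2  bus=[BusRd,Flush]  L2: P0=S P1=S P2=I  mem[L2]=25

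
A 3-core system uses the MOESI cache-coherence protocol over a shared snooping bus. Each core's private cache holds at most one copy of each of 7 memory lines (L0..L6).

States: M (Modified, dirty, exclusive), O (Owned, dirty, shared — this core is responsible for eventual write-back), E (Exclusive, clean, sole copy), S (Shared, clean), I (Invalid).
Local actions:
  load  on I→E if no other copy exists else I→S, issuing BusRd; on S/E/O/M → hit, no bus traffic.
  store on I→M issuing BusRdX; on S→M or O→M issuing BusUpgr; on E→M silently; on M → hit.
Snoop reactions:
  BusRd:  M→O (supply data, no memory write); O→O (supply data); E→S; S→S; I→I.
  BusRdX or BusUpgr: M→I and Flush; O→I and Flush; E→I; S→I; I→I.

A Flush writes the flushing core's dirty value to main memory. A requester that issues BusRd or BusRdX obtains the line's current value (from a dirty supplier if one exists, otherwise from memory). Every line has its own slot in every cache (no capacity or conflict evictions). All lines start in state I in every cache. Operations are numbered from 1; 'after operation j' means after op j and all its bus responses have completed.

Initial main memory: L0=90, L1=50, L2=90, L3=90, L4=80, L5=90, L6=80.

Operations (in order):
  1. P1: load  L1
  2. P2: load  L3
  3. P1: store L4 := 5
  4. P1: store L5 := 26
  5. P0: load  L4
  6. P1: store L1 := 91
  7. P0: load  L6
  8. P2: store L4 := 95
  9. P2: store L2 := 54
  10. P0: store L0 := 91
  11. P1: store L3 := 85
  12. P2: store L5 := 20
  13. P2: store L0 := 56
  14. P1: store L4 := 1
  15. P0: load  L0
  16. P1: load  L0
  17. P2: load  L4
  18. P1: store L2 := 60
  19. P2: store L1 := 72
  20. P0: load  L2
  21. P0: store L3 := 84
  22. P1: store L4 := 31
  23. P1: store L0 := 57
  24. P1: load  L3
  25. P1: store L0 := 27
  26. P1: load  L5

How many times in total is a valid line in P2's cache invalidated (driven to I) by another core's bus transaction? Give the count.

invalidations = 5

  op1 P1: load  L1 → I/E/I on L1; bus BusRd; mem=50
  op2 P2: load  L3 → I/I/E on L3; bus BusRd; mem=90
  op3 P1: store L4 := 5 → I/M/I on L4; bus BusRdX; mem=80
  op4 P1: store L5 := 26 → I/M/I on L5; bus BusRdX; mem=90
  op5 P0: load  L4 → S/O/I on L4; bus BusRd; mem=80
  op6 P1: store L1 := 91 → I/M/I on L1; bus (none); mem=50
  op7 P0: load  L6 → E/I/I on L6; bus BusRd; mem=80
  op8 P2: store L4 := 95 → I/I/M on L4; bus BusRdX Flush; mem=5
  op9 P2: store L2 := 54 → I/I/M on L2; bus BusRdX; mem=90
  op10 P0: store L0 := 91 → M/I/I on L0; bus BusRdX; mem=90
  op11 P1: store L3 := 85 → I/M/I on L3; bus BusRdX; mem=90
  op12 P2: store L5 := 20 → I/I/M on L5; bus BusRdX Flush; mem=26
  op13 P2: store L0 := 56 → I/I/M on L0; bus BusRdX Flush; mem=91
  op14 P1: store L4 := 1 → I/M/I on L4; bus BusRdX Flush; mem=95
  op15 P0: load  L0 → S/I/O on L0; bus BusRd; mem=91
  op16 P1: load  L0 → S/S/O on L0; bus BusRd; mem=91
  op17 P2: load  L4 → I/O/S on L4; bus BusRd; mem=95
  op18 P1: store L2 := 60 → I/M/I on L2; bus BusRdX Flush; mem=54
  op19 P2: store L1 := 72 → I/I/M on L1; bus BusRdX Flush; mem=91
  op20 P0: load  L2 → S/O/I on L2; bus BusRd; mem=54
  op21 P0: store L3 := 84 → M/I/I on L3; bus BusRdX Flush; mem=85
  op22 P1: store L4 := 31 → I/M/I on L4; bus BusUpgr; mem=95
  op23 P1: store L0 := 57 → I/M/I on L0; bus BusUpgr Flush; mem=56
  op24 P1: load  L3 → O/S/I on L3; bus BusRd; mem=85
  op25 P1: store L0 := 27 → I/M/I on L0; bus (none); mem=56
  op26 P1: load  L5 → I/S/O on L5; bus BusRd; mem=26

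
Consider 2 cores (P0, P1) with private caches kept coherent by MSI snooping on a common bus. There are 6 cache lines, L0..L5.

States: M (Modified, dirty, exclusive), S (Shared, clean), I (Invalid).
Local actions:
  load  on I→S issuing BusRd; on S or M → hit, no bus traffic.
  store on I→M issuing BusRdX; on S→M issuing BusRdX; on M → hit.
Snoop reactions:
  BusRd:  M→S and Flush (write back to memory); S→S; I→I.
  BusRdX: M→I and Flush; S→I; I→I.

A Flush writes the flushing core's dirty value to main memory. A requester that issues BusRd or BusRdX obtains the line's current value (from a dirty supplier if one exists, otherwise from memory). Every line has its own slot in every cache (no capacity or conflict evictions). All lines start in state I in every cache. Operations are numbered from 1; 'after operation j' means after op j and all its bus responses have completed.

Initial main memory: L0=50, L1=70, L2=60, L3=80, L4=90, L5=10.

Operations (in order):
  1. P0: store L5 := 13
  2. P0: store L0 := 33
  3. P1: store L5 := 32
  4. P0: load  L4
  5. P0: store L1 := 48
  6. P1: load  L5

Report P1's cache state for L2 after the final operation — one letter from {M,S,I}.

  op1 P0: store L5 := 13 → M/I on L5; bus BusRdX; mem=10
  op2 P0: store L0 := 33 → M/I on L0; bus BusRdX; mem=50
  op3 P1: store L5 := 32 → I/M on L5; bus BusRdX Flush; mem=13
  op4 P0: load  L4 → S/I on L4; bus BusRd; mem=90
  op5 P0: store L1 := 48 → M/I on L1; bus BusRdX; mem=70
  op6 P1: load  L5 → I/M on L5; bus (none); mem=13

state = I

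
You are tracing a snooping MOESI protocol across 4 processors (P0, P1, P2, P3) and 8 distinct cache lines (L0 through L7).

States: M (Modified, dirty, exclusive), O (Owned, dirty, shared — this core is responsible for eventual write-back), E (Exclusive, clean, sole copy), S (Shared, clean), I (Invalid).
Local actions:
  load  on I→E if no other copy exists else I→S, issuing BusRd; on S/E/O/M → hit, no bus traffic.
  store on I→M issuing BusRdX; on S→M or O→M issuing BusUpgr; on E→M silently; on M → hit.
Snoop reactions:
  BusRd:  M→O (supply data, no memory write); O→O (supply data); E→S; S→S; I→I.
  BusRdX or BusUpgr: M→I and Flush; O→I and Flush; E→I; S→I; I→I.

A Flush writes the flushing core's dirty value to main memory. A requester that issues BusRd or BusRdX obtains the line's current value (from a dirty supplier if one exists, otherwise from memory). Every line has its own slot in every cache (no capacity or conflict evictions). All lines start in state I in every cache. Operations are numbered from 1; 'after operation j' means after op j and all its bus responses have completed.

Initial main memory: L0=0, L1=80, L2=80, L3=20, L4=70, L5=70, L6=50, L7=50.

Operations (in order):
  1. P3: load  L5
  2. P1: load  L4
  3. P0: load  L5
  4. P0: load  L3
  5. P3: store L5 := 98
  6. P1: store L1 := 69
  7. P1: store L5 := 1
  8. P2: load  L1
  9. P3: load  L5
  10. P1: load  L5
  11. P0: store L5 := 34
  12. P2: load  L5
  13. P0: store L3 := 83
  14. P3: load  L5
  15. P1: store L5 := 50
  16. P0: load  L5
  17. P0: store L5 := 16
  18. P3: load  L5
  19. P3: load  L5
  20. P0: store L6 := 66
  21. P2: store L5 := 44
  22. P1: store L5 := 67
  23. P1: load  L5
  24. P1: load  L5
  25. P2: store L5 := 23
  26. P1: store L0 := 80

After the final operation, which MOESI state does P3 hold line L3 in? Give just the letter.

step 1: P3: load  L5  ⟶  IIIE  (L5)  txn=BusRd  M[L5]=70
step 2: P1: load  L4  ⟶  IEII  (L4)  txn=BusRd  M[L4]=70
step 3: P0: load  L5  ⟶  SIIS  (L5)  txn=BusRd  M[L5]=70
step 4: P0: load  L3  ⟶  EIII  (L3)  txn=BusRd  M[L3]=20
step 5: P3: store L5 := 98  ⟶  IIIM  (L5)  txn=BusUpgr  M[L5]=70
step 6: P1: store L1 := 69  ⟶  IMII  (L1)  txn=BusRdX  M[L1]=80
step 7: P1: store L5 := 1  ⟶  IMII  (L5)  txn=BusRdX+Flush  M[L5]=98
step 8: P2: load  L1  ⟶  IOSI  (L1)  txn=BusRd  M[L1]=80
step 9: P3: load  L5  ⟶  IOIS  (L5)  txn=BusRd  M[L5]=98
step 10: P1: load  L5  ⟶  IOIS  (L5)  txn=∅  M[L5]=98
step 11: P0: store L5 := 34  ⟶  MIII  (L5)  txn=BusRdX+Flush  M[L5]=1
step 12: P2: load  L5  ⟶  OISI  (L5)  txn=BusRd  M[L5]=1
step 13: P0: store L3 := 83  ⟶  MIII  (L3)  txn=∅  M[L3]=20
step 14: P3: load  L5  ⟶  OISS  (L5)  txn=BusRd  M[L5]=1
step 15: P1: store L5 := 50  ⟶  IMII  (L5)  txn=BusRdX+Flush  M[L5]=34
step 16: P0: load  L5  ⟶  SOII  (L5)  txn=BusRd  M[L5]=34
step 17: P0: store L5 := 16  ⟶  MIII  (L5)  txn=BusUpgr+Flush  M[L5]=50
step 18: P3: load  L5  ⟶  OIIS  (L5)  txn=BusRd  M[L5]=50
step 19: P3: load  L5  ⟶  OIIS  (L5)  txn=∅  M[L5]=50
step 20: P0: store L6 := 66  ⟶  MIII  (L6)  txn=BusRdX  M[L6]=50
step 21: P2: store L5 := 44  ⟶  IIMI  (L5)  txn=BusRdX+Flush  M[L5]=16
step 22: P1: store L5 := 67  ⟶  IMII  (L5)  txn=BusRdX+Flush  M[L5]=44
step 23: P1: load  L5  ⟶  IMII  (L5)  txn=∅  M[L5]=44
step 24: P1: load  L5  ⟶  IMII  (L5)  txn=∅  M[L5]=44
step 25: P2: store L5 := 23  ⟶  IIMI  (L5)  txn=BusRdX+Flush  M[L5]=67
step 26: P1: store L0 := 80  ⟶  IMII  (L0)  txn=BusRdX  M[L0]=0

state = I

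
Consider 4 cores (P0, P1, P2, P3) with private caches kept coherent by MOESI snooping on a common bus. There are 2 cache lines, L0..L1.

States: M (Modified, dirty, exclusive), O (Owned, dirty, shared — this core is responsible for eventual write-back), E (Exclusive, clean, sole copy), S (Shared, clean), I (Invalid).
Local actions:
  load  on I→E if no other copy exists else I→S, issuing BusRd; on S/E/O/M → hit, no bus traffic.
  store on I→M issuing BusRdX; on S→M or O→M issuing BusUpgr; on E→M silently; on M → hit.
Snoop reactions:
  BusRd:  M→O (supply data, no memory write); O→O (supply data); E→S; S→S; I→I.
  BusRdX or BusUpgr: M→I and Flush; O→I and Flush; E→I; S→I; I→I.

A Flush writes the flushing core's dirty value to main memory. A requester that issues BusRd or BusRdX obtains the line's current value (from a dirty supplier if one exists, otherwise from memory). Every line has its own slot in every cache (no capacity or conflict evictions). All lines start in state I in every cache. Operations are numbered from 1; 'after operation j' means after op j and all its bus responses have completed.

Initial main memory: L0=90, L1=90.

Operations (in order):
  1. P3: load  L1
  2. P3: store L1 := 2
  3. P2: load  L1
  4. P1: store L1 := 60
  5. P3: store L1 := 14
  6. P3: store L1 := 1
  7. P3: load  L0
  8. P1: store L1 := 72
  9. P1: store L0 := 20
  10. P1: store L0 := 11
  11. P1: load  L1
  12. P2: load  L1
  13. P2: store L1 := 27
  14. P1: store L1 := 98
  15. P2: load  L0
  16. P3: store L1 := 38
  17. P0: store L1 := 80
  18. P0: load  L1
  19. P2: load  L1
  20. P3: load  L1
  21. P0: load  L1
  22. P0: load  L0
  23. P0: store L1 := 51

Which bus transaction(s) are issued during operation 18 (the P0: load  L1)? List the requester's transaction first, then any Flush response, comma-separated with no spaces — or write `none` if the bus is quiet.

bus = none

  op1 P3: load  L1 → I/I/I/E on L1; bus BusRd; mem=90
  op2 P3: store L1 := 2 → I/I/I/M on L1; bus (none); mem=90
  op3 P2: load  L1 → I/I/S/O on L1; bus BusRd; mem=90
  op4 P1: store L1 := 60 → I/M/I/I on L1; bus BusRdX Flush; mem=2
  op5 P3: store L1 := 14 → I/I/I/M on L1; bus BusRdX Flush; mem=60
  op6 P3: store L1 := 1 → I/I/I/M on L1; bus (none); mem=60
  op7 P3: load  L0 → I/I/I/E on L0; bus BusRd; mem=90
  op8 P1: store L1 := 72 → I/M/I/I on L1; bus BusRdX Flush; mem=1
  op9 P1: store L0 := 20 → I/M/I/I on L0; bus BusRdX; mem=90
  op10 P1: store L0 := 11 → I/M/I/I on L0; bus (none); mem=90
  op11 P1: load  L1 → I/M/I/I on L1; bus (none); mem=1
  op12 P2: load  L1 → I/O/S/I on L1; bus BusRd; mem=1
  op13 P2: store L1 := 27 → I/I/M/I on L1; bus BusUpgr Flush; mem=72
  op14 P1: store L1 := 98 → I/M/I/I on L1; bus BusRdX Flush; mem=27
  op15 P2: load  L0 → I/O/S/I on L0; bus BusRd; mem=90
  op16 P3: store L1 := 38 → I/I/I/M on L1; bus BusRdX Flush; mem=98
  op17 P0: store L1 := 80 → M/I/I/I on L1; bus BusRdX Flush; mem=38
  op18 P0: load  L1 → M/I/I/I on L1; bus (none); mem=38
  op19 P2: load  L1 → O/I/S/I on L1; bus BusRd; mem=38
  op20 P3: load  L1 → O/I/S/S on L1; bus BusRd; mem=38
  op21 P0: load  L1 → O/I/S/S on L1; bus (none); mem=38
  op22 P0: load  L0 → S/O/S/I on L0; bus BusRd; mem=90
  op23 P0: store L1 := 51 → M/I/I/I on L1; bus BusUpgr; mem=38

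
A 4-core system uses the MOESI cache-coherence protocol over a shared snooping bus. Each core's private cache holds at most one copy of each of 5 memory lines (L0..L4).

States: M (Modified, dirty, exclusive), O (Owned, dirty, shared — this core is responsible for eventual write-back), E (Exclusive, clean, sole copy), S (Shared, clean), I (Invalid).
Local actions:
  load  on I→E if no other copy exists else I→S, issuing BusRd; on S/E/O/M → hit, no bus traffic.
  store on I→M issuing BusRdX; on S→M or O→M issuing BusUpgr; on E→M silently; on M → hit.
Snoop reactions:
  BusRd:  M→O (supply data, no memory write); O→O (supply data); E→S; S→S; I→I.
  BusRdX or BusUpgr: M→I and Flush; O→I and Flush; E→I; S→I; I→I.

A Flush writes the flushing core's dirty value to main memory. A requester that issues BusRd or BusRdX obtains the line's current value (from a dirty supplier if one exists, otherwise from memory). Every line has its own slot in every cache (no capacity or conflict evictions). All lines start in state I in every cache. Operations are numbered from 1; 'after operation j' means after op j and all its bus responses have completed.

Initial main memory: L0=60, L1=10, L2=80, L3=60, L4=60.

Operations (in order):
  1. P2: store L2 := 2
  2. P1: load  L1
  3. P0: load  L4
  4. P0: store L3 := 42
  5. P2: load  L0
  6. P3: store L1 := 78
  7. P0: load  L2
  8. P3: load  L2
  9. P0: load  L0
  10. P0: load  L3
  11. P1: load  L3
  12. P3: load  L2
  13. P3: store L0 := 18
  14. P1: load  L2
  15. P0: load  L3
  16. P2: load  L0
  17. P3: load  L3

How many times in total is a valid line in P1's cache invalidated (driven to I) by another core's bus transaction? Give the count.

1. P2: store L2 := 2  bus=[BusRdX]  L2: P0=I P1=I P2=M P3=I  mem[L2]=80
2. P1: load  L1  bus=[BusRd]  L1: P0=I P1=E P2=I P3=I  mem[L1]=10
3. P0: load  L4  bus=[BusRd]  L4: P0=E P1=I P2=I P3=I  mem[L4]=60
4. P0: store L3 := 42  bus=[BusRdX]  L3: P0=M P1=I P2=I P3=I  mem[L3]=60
5. P2: load  L0  bus=[BusRd]  L0: P0=I P1=I P2=E P3=I  mem[L0]=60
6. P3: store L1 := 78  bus=[BusRdX]  L1: P0=I P1=I P2=I P3=M  mem[L1]=10
7. P0: load  L2  bus=[BusRd]  L2: P0=S P1=I P2=O P3=I  mem[L2]=80
8. P3: load  L2  bus=[BusRd]  L2: P0=S P1=I P2=O P3=S  mem[L2]=80
9. P0: load  L0  bus=[BusRd]  L0: P0=S P1=I P2=S P3=I  mem[L0]=60
10. P0: load  L3  bus=[-]  L3: P0=M P1=I P2=I P3=I  mem[L3]=60
11. P1: load  L3  bus=[BusRd]  L3: P0=O P1=S P2=I P3=I  mem[L3]=60
12. P3: load  L2  bus=[-]  L2: P0=S P1=I P2=O P3=S  mem[L2]=80
13. P3: store L0 := 18  bus=[BusRdX]  L0: P0=I P1=I P2=I P3=M  mem[L0]=60
14. P1: load  L2  bus=[BusRd]  L2: P0=S P1=S P2=O P3=S  mem[L2]=80
15. P0: load  L3  bus=[-]  L3: P0=O P1=S P2=I P3=I  mem[L3]=60
16. P2: load  L0  bus=[BusRd]  L0: P0=I P1=I P2=S P3=O  mem[L0]=60
17. P3: load  L3  bus=[BusRd]  L3: P0=O P1=S P2=I P3=S  mem[L3]=60

invalidations = 1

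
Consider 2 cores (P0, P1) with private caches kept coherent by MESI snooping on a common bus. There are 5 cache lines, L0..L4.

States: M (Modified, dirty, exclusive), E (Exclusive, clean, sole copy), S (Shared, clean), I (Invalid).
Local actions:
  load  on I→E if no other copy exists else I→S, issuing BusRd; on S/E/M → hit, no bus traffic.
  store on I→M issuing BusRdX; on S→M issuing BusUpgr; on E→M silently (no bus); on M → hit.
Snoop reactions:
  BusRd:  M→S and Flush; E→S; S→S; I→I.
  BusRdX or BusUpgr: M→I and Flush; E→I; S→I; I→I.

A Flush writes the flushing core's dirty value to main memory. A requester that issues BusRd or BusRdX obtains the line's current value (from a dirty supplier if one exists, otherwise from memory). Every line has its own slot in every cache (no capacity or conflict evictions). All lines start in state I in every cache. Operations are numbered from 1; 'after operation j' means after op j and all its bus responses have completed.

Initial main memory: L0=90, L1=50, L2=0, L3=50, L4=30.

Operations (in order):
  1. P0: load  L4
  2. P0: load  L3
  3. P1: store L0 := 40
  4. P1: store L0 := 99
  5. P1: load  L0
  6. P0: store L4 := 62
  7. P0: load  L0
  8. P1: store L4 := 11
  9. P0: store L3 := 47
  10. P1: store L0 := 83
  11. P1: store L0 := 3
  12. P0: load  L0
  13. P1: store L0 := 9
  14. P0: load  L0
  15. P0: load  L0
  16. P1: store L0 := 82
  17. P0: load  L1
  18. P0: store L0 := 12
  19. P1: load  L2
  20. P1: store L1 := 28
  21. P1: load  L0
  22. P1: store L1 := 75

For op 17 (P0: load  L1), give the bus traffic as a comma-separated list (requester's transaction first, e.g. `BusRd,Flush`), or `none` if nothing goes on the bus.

bus = BusRd

[1] P0: load  L4 | P0:E(30), P1:I | bus: BusRd
[2] P0: load  L3 | P0:E(50), P1:I | bus: BusRd
[3] P1: store L0 := 40 | P0:I, P1:M(40) | bus: BusRdX
[4] P1: store L0 := 99 | P0:I, P1:M(99) | bus: none
[5] P1: load  L0 | P0:I, P1:M(99) | bus: none
[6] P0: store L4 := 62 | P0:M(62), P1:I | bus: none
[7] P0: load  L0 | P0:S(99), P1:S(99) | bus: BusRd,Flush
[8] P1: store L4 := 11 | P0:I, P1:M(11) | bus: BusRdX,Flush
[9] P0: store L3 := 47 | P0:M(47), P1:I | bus: none
[10] P1: store L0 := 83 | P0:I, P1:M(83) | bus: BusUpgr
[11] P1: store L0 := 3 | P0:I, P1:M(3) | bus: none
[12] P0: load  L0 | P0:S(3), P1:S(3) | bus: BusRd,Flush
[13] P1: store L0 := 9 | P0:I, P1:M(9) | bus: BusUpgr
[14] P0: load  L0 | P0:S(9), P1:S(9) | bus: BusRd,Flush
[15] P0: load  L0 | P0:S(9), P1:S(9) | bus: none
[16] P1: store L0 := 82 | P0:I, P1:M(82) | bus: BusUpgr
[17] P0: load  L1 | P0:E(50), P1:I | bus: BusRd
[18] P0: store L0 := 12 | P0:M(12), P1:I | bus: BusRdX,Flush
[19] P1: load  L2 | P0:I, P1:E(0) | bus: BusRd
[20] P1: store L1 := 28 | P0:I, P1:M(28) | bus: BusRdX
[21] P1: load  L0 | P0:S(12), P1:S(12) | bus: BusRd,Flush
[22] P1: store L1 := 75 | P0:I, P1:M(75) | bus: none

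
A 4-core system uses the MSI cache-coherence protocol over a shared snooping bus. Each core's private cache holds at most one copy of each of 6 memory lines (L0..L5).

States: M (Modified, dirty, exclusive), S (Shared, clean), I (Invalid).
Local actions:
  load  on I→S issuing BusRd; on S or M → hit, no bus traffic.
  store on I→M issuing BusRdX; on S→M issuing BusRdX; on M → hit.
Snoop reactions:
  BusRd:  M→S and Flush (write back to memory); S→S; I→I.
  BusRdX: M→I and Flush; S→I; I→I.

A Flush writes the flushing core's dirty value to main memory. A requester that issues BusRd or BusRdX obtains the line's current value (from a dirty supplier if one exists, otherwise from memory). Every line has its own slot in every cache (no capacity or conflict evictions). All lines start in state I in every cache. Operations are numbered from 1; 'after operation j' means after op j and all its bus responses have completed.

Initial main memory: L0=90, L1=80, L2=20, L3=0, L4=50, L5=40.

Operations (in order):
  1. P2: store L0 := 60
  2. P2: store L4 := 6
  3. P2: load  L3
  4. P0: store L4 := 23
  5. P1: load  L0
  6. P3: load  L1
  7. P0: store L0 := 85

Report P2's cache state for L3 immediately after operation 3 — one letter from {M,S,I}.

step 1: P2: store L0 := 60  ⟶  IIMI  (L0)  txn=BusRdX  M[L0]=90
step 2: P2: store L4 := 6  ⟶  IIMI  (L4)  txn=BusRdX  M[L4]=50
step 3: P2: load  L3  ⟶  IISI  (L3)  txn=BusRd  M[L3]=0
step 4: P0: store L4 := 23  ⟶  MIII  (L4)  txn=BusRdX+Flush  M[L4]=6
step 5: P1: load  L0  ⟶  ISSI  (L0)  txn=BusRd+Flush  M[L0]=60
step 6: P3: load  L1  ⟶  IIIS  (L1)  txn=BusRd  M[L1]=80
step 7: P0: store L0 := 85  ⟶  MIII  (L0)  txn=BusRdX  M[L0]=60

state = S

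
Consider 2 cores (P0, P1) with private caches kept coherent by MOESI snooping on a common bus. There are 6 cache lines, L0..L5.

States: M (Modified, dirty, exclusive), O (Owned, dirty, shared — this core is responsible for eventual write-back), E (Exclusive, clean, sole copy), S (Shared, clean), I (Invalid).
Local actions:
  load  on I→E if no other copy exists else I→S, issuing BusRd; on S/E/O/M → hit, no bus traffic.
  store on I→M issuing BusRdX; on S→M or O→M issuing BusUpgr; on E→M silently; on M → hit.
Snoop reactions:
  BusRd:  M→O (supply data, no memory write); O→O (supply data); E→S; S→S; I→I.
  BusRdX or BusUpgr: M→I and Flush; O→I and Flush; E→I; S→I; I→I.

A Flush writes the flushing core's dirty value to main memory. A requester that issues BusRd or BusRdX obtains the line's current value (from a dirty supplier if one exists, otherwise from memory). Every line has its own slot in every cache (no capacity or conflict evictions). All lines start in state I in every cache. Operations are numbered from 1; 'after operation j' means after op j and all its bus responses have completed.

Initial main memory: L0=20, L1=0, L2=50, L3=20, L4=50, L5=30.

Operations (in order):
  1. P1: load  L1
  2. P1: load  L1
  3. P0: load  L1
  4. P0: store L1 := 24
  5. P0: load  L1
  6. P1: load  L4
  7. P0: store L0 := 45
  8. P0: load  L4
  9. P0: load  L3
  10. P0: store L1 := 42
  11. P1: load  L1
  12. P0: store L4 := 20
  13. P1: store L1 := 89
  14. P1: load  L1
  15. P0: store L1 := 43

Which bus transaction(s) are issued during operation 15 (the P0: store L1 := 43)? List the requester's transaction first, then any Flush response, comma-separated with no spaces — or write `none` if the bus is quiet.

bus = BusRdX,Flush

  op1 P1: load  L1 → I/E on L1; bus BusRd; mem=0
  op2 P1: load  L1 → I/E on L1; bus (none); mem=0
  op3 P0: load  L1 → S/S on L1; bus BusRd; mem=0
  op4 P0: store L1 := 24 → M/I on L1; bus BusUpgr; mem=0
  op5 P0: load  L1 → M/I on L1; bus (none); mem=0
  op6 P1: load  L4 → I/E on L4; bus BusRd; mem=50
  op7 P0: store L0 := 45 → M/I on L0; bus BusRdX; mem=20
  op8 P0: load  L4 → S/S on L4; bus BusRd; mem=50
  op9 P0: load  L3 → E/I on L3; bus BusRd; mem=20
  op10 P0: store L1 := 42 → M/I on L1; bus (none); mem=0
  op11 P1: load  L1 → O/S on L1; bus BusRd; mem=0
  op12 P0: store L4 := 20 → M/I on L4; bus BusUpgr; mem=50
  op13 P1: store L1 := 89 → I/M on L1; bus BusUpgr Flush; mem=42
  op14 P1: load  L1 → I/M on L1; bus (none); mem=42
  op15 P0: store L1 := 43 → M/I on L1; bus BusRdX Flush; mem=89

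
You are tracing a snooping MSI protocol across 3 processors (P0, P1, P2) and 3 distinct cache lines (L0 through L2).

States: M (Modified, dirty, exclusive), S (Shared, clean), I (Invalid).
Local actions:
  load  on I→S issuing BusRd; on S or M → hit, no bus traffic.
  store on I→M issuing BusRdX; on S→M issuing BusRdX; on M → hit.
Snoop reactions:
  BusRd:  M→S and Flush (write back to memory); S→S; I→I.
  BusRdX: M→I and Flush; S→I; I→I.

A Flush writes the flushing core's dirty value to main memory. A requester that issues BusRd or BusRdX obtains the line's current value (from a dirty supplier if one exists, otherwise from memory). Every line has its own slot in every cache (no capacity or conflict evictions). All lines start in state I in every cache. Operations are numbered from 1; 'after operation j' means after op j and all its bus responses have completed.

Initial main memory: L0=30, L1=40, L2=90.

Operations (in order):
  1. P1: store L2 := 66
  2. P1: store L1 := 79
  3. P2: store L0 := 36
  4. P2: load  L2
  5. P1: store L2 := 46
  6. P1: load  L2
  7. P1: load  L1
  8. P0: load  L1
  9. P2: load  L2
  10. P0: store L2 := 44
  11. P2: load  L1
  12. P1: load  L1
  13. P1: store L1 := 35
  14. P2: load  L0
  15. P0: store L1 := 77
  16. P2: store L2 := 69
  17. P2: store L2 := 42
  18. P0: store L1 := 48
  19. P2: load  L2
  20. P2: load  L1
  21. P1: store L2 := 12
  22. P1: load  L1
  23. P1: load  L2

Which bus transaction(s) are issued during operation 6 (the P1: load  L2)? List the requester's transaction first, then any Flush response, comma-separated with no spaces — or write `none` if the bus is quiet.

1. P1: store L2 := 66  bus=[BusRdX]  L2: P0=I P1=M P2=I  mem[L2]=90
2. P1: store L1 := 79  bus=[BusRdX]  L1: P0=I P1=M P2=I  mem[L1]=40
3. P2: store L0 := 36  bus=[BusRdX]  L0: P0=I P1=I P2=M  mem[L0]=30
4. P2: load  L2  bus=[BusRd,Flush]  L2: P0=I P1=S P2=S  mem[L2]=66
5. P1: store L2 := 46  bus=[BusRdX]  L2: P0=I P1=M P2=I  mem[L2]=66
6. P1: load  L2  bus=[-]  L2: P0=I P1=M P2=I  mem[L2]=66
7. P1: load  L1  bus=[-]  L1: P0=I P1=M P2=I  mem[L1]=40
8. P0: load  L1  bus=[BusRd,Flush]  L1: P0=S P1=S P2=I  mem[L1]=79
9. P2: load  L2  bus=[BusRd,Flush]  L2: P0=I P1=S P2=S  mem[L2]=46
10. P0: store L2 := 44  bus=[BusRdX]  L2: P0=M P1=I P2=I  mem[L2]=46
11. P2: load  L1  bus=[BusRd]  L1: P0=S P1=S P2=S  mem[L1]=79
12. P1: load  L1  bus=[-]  L1: P0=S P1=S P2=S  mem[L1]=79
13. P1: store L1 := 35  bus=[BusRdX]  L1: P0=I P1=M P2=I  mem[L1]=79
14. P2: load  L0  bus=[-]  L0: P0=I P1=I P2=M  mem[L0]=30
15. P0: store L1 := 77  bus=[BusRdX,Flush]  L1: P0=M P1=I P2=I  mem[L1]=35
16. P2: store L2 := 69  bus=[BusRdX,Flush]  L2: P0=I P1=I P2=M  mem[L2]=44
17. P2: store L2 := 42  bus=[-]  L2: P0=I P1=I P2=M  mem[L2]=44
18. P0: store L1 := 48  bus=[-]  L1: P0=M P1=I P2=I  mem[L1]=35
19. P2: load  L2  bus=[-]  L2: P0=I P1=I P2=M  mem[L2]=44
20. P2: load  L1  bus=[BusRd,Flush]  L1: P0=S P1=I P2=S  mem[L1]=48
21. P1: store L2 := 12  bus=[BusRdX,Flush]  L2: P0=I P1=M P2=I  mem[L2]=42
22. P1: load  L1  bus=[BusRd]  L1: P0=S P1=S P2=S  mem[L1]=48
23. P1: load  L2  bus=[-]  L2: P0=I P1=M P2=I  mem[L2]=42

bus = none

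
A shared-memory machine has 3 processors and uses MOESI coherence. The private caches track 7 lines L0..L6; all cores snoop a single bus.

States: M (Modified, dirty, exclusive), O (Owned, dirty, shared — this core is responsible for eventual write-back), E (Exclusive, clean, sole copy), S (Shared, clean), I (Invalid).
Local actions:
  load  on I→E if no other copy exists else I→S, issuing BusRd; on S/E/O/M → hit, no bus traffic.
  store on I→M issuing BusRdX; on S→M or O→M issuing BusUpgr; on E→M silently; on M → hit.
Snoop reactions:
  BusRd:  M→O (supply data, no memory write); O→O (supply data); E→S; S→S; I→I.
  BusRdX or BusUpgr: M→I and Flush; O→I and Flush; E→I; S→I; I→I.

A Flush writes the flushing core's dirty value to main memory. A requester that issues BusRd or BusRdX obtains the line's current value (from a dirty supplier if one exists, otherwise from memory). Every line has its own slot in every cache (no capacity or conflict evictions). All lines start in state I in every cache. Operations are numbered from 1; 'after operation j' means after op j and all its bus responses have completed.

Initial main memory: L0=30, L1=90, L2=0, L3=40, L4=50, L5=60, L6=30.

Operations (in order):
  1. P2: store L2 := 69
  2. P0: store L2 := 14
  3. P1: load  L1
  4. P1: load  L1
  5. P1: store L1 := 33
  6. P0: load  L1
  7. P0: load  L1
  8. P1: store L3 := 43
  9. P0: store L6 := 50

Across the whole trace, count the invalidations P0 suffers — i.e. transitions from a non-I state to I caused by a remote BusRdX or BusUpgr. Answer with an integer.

[1] P2: store L2 := 69 | P0:I, P1:I, P2:M(69) | bus: BusRdX
[2] P0: store L2 := 14 | P0:M(14), P1:I, P2:I | bus: BusRdX,Flush
[3] P1: load  L1 | P0:I, P1:E(90), P2:I | bus: BusRd
[4] P1: load  L1 | P0:I, P1:E(90), P2:I | bus: none
[5] P1: store L1 := 33 | P0:I, P1:M(33), P2:I | bus: none
[6] P0: load  L1 | P0:S(33), P1:O(33), P2:I | bus: BusRd
[7] P0: load  L1 | P0:S(33), P1:O(33), P2:I | bus: none
[8] P1: store L3 := 43 | P0:I, P1:M(43), P2:I | bus: BusRdX
[9] P0: store L6 := 50 | P0:M(50), P1:I, P2:I | bus: BusRdX

invalidations = 0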